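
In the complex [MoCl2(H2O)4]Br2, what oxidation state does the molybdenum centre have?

+4

2 bromide outside the brackets (-1 each) → the complex ion is 2+.
Ligand charges: 2×Cl = -2; 4×H2O neutral; sum -2.
Mo + (-2) = 2+ ⇒ Mo is +4.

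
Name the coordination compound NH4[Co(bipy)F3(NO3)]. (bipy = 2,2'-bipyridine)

The 1 ammonium counter-ion carries a total charge of +1, so each complex ion is 1−.
Ligand charges: 1×nitrato (-1 each), 3×fluoro (-1 each), 1×2,2'-bipyridine (neutral); total -4. So Co + (-4) = 1−, giving Co = +3.
Ligands are named alphabetically: bipyridine before fluoro before nitrato.
The complex ion is anionic, so cobalt takes the -ate form cobaltate(III).

ammonium (2,2'-bipyridine)trifluoronitratocobaltate(III)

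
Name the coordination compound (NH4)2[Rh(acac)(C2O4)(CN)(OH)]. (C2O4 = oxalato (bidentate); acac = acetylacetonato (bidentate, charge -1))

The 2 ammonium counter-ions carry a total charge of +2, so each complex ion is 2−.
Ligand charges: 1×oxalato (-2 each), 1×acetylacetonato (-1 each), 1×cyano (-1 each), 1×hydroxo (-1 each); total -5. So Rh + (-5) = 2−, giving Rh = +3.
Ligands are named alphabetically: acetylacetonato before cyano before hydroxo before oxalato.
The complex ion is anionic, so rhodium takes the -ate form rhodate(III).

ammonium (acetylacetonato)cyanohydroxooxalatorhodate(III)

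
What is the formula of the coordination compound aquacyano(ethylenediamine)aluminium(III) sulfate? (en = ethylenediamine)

Ligands: 1 aqua (H2O, neutral), 1 ethylenediamine (en, neutral), 1 cyano (CN, -1). Ligand charge sum = -1.
With Al in oxidation state +3, the complex ion is [Al...]^2+.
Charge balance with sulfate (-2) requires 1 complex ion per 1 sulfate.

[Al(CN)(en)(H2O)]SO4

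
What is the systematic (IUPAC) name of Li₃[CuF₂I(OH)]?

The 3 lithium counter-ions carry a total charge of +3, so each complex ion is 3−.
Ligand charges: 1×hydroxo (-1 each), 1×iodo (-1 each), 2×fluoro (-1 each); total -4. So Cu + (-4) = 3−, giving Cu = +1.
Ligands are named alphabetically: fluoro before hydroxo before iodo.
The complex ion is anionic, so copper takes the -ate form cuprate(I).

lithium difluorohydroxoiodocuprate(I)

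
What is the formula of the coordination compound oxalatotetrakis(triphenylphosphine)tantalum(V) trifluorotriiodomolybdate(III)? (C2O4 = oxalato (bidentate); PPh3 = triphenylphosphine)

[Ta(C2O4)(PPh3)4][MoF3I3]

Cation [Ta…]: ligand charges -2, Ta(V) ⇒ ion charge 3+.
Anion [Mo…]: ligand charges -6, Mo(III) ⇒ ion charge 3−.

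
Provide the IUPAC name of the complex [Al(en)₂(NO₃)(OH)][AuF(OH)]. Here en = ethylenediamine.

Both ions are complex: the cation is named first with the plain metal name, the anion second with the -ate form; each ion's ligands are alphabetised independently.
Aluminium is always +3 in its complexes; the cation's ligand charges sum to -2, so the complex cation is 1+.
A 1:1 salt means the anion carries the equal and opposite charge, 1−.
Anion: ligand charges sum to -2; for the ion to be 1−, Au = +1.

bis(ethylenediamine)hydroxonitratoaluminium(III) fluorohydroxoaurate(I)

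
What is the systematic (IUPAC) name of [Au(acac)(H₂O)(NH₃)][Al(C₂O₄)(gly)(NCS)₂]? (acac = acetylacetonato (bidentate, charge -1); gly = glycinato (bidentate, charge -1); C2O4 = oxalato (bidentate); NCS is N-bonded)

(acetylacetonato)ammineaquagold(III) (glycinato)diisothiocyanatooxalatoaluminate(III)

Both ions are complex: the cation is named first with the plain metal name, the anion second with the -ate form; each ion's ligands are alphabetised independently.
Aluminium is always +3 in its complexes; the anion's ligand charges sum to -5, so the complex anion is 2−.
A 1:1 salt means the cation carries the equal and opposite charge, 2+.
Cation: ligand charges sum to -1; for the ion to be 2+, Au = +3.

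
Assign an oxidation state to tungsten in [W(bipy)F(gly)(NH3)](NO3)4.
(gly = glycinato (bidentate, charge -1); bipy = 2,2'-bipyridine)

4 nitrate outside the brackets (-1 each) → the complex ion is 4+.
Ligand charges: 1×gly = -1; 1×bipy neutral; 1×NH3 neutral; 1×F = -1; sum -2.
W + (-2) = 4+ ⇒ W is +6.

+6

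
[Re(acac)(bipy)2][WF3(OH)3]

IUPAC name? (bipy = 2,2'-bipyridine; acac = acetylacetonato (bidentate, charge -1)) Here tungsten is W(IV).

(acetylacetonato)bis(2,2'-bipyridine)rhenium(III) trifluorotrihydroxotungstate(IV)

W is given as +4; the anion's ligand charges sum to -6, so the complex anion is 2−.
A 1:1 salt means the cation carries the equal and opposite charge, 2+.
Cation: ligand charges sum to -1; for the ion to be 2+, Re = +3.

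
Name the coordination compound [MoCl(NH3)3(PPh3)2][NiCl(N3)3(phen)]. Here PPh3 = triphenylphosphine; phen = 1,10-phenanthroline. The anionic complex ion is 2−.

The complex anion is given as 2−; its ligand charges sum to -4, so Ni = +2.
A 1:1 salt means the cation carries the equal and opposite charge, 2+.
Cation: ligand charges sum to -1; for the ion to be 2+, Mo = +3.

triamminechlorobis(triphenylphosphine)molybdenum(III) triazidochloro(1,10-phenanthroline)nickelate(II)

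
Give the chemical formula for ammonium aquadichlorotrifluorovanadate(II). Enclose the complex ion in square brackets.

(NH4)3[VCl2F3(H2O)]

Ligands: 3 fluoro (F, -1), 2 chloro (Cl, -1), 1 aqua (H2O, neutral). Ligand charge sum = -5.
Charge balance with ammonium (+1) requires 1 complex ion per 3 ammonium.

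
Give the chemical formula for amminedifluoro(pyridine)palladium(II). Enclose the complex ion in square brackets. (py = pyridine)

[PdF2(NH3)(py)]

Ligands: 2 fluoro (F, -1), 1 ammine (NH3, neutral), 1 pyridine (py, neutral). Ligand charge sum = -2.
With Pd in oxidation state +2, the complex ion is [Pd...].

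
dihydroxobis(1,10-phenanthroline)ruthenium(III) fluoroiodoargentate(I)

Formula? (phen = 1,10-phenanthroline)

[Ru(OH)2(phen)2][AgFI]

Cation [Ru…]: ligand charges -2, Ru(III) ⇒ ion charge 1+.
Anion [Ag…]: ligand charges -2, Ag(I) ⇒ ion charge 1−.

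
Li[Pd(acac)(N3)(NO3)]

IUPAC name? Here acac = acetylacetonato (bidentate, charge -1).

lithium (acetylacetonato)azidonitratopalladate(II)

The 1 lithium counter-ion carries a total charge of +1, so each complex ion is 1−.
Ligand charges: 1×azido (-1 each), 1×nitrato (-1 each), 1×acetylacetonato (-1 each); total -3. So Pd + (-3) = 1−, giving Pd = +2.
Ligands are named alphabetically: acetylacetonato before azido before nitrato.
The complex ion is anionic, so palladium takes the -ate form palladate(II).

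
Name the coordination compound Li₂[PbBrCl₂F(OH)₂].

The 2 lithium counter-ions carry a total charge of +2, so each complex ion is 2−.
Ligand charges: 1×fluoro (-1 each), 2×hydroxo (-1 each), 1×bromo (-1 each), 2×chloro (-1 each); total -6. So Pb + (-6) = 2−, giving Pb = +4.
The complex ion is anionic, so lead takes the -ate form plumbate(IV).

lithium bromodichlorofluorodihydroxoplumbate(IV)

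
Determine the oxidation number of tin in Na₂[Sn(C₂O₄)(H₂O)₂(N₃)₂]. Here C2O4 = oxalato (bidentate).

2 sodium outside the brackets (+1 each) → the complex ion is 2−.
Ligand charges: 2×H2O neutral; 1×C2O4 = -2; 2×N3 = -2; sum -4.
Sn + (-4) = 2− ⇒ Sn is +2.

+2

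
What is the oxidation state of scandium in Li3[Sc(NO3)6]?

+3

3 lithium outside the brackets (+1 each) → the complex ion is 3−.
Ligand charges: 6×NO3 = -6; sum -6.
Sc + (-6) = 3− ⇒ Sc is +3.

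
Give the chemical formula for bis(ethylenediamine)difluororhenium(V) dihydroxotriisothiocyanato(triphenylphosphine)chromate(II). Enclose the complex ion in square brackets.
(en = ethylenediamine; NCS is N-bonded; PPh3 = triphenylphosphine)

[Re(en)2F2][Cr(NCS)3(OH)2(PPh3)]

Cation [Re…]: ligand charges -2, Re(V) ⇒ ion charge 3+.
Anion [Cr…]: ligand charges -5, Cr(II) ⇒ ion charge 3−.
One 3+ cation balances one 3− anion.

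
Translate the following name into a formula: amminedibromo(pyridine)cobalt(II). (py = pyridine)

[CoBr2(NH3)(py)]

Ligands: 1 pyridine (py, neutral), 2 bromo (Br, -1), 1 ammine (NH3, neutral). Ligand charge sum = -2.
With Co in oxidation state +2, the complex ion is [Co...].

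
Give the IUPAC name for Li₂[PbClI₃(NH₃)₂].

The 2 lithium counter-ions carry a total charge of +2, so each complex ion is 2−.
Ligand charges: 3×iodo (-1 each), 1×chloro (-1 each), 2×ammine (neutral); total -4. So Pb + (-4) = 2−, giving Pb = +2.
The complex ion is anionic, so lead takes the -ate form plumbate(II).

lithium diamminechlorotriiodoplumbate(II)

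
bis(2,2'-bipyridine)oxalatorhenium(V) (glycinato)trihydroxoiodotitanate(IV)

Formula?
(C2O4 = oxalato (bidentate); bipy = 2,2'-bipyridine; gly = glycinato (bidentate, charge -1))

Cation [Re…]: ligand charges -2, Re(V) ⇒ ion charge 3+.
Anion [Ti…]: ligand charges -5, Ti(IV) ⇒ ion charge 1−.
One 3+ cation requires 3 of the 1− anion.

[Re(bipy)2(C2O4)][Ti(gly)I(OH)3]3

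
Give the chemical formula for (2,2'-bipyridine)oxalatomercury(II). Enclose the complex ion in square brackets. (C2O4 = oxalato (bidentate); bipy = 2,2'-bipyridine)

[Hg(bipy)(C2O4)]

Ligands: 1 oxalato (C2O4, -2), 1 2,2'-bipyridine (bipy, neutral). Ligand charge sum = -2.
With Hg in oxidation state +2, the complex ion is [Hg...].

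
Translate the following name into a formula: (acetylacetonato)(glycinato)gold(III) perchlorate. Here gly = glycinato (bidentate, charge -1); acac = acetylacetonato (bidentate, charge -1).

Ligands: 1 glycinato (gly, -1), 1 acetylacetonato (acac, -1). Ligand charge sum = -2.
Charge balance with perchlorate (-1) requires 1 complex ion per 1 perchlorate.

[Au(acac)(gly)]ClO4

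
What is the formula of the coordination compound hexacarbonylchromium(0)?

Ligands: 6 carbonyl (CO, neutral). Ligand charge sum = 0.
With Cr in oxidation state 0, the complex ion is [Cr...].

[Cr(CO)6]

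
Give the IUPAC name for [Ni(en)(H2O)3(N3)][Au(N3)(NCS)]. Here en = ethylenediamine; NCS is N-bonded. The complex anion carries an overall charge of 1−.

The complex anion is given as 1−; its ligand charges sum to -2, so Au = +1.
A 1:1 salt means the cation carries the equal and opposite charge, 1+.
Cation: ligand charges sum to -1; for the ion to be 1+, Ni = +2.

triaquaazido(ethylenediamine)nickel(II) azidoisothiocyanatoaurate(I)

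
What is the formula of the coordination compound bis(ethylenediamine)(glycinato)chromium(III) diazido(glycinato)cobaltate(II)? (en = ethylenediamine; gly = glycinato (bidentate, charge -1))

[Cr(en)2(gly)][Co(gly)(N3)2]2

Cation [Cr…]: ligand charges -1, Cr(III) ⇒ ion charge 2+.
Anion [Co…]: ligand charges -3, Co(II) ⇒ ion charge 1−.
One 2+ cation requires 2 of the 1− anion.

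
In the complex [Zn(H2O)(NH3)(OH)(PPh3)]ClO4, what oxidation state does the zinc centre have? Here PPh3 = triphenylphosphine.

1 perchlorate outside the brackets (-1 each) → the complex ion is 1+.
Ligand charges: 1×OH = -1; 1×NH3 neutral; 1×PPh3 neutral; 1×H2O neutral; sum -1.
Zn + (-1) = 1+ ⇒ Zn is +2.

+2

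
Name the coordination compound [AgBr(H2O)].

aquabromosilver(I)

There is no counter-ion, so the complex is neutral overall.
Ligand charges: 1×aqua (neutral), 1×bromo (-1 each); total -1. So Ag + (-1) = 0, giving Ag = +1.
Ligands are named alphabetically: aqua before bromo.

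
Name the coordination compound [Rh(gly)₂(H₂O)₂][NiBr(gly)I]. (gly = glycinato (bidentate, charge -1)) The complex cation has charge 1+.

Both ions are complex: the cation is named first with the plain metal name, the anion second with the -ate form; each ion's ligands are alphabetised independently.
The complex cation is given as 1+; its ligand charges sum to -2, so Rh = +3.
A 1:1 salt means the anion carries the equal and opposite charge, 1−.
Anion: ligand charges sum to -3; for the ion to be 1−, Ni = +2.

diaquabis(glycinato)rhodium(III) bromo(glycinato)iodonickelate(II)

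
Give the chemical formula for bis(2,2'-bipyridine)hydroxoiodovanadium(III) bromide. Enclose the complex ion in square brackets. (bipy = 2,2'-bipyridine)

[V(bipy)2I(OH)]Br

Ligands: 2 2,2'-bipyridine (bipy, neutral), 1 hydroxo (OH, -1), 1 iodo (I, -1). Ligand charge sum = -2.
With V in oxidation state +3, the complex ion is [V...]^1+.
Charge balance with bromide (-1) requires 1 complex ion per 1 bromide.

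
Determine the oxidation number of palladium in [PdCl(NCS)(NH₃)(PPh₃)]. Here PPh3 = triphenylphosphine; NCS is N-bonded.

+2

No counter-ion: the bracketed complex is neutral.
Ligand charges: 1×Cl = -1; 1×PPh3 neutral; 1×NCS = -1; 1×NH3 neutral; sum -2.
Pd + (-2) = 0 ⇒ Pd is +2.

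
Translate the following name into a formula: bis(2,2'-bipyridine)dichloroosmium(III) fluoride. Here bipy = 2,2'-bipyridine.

[Os(bipy)2Cl2]F

Ligands: 2 2,2'-bipyridine (bipy, neutral), 2 chloro (Cl, -1). Ligand charge sum = -2.
With Os in oxidation state +3, the complex ion is [Os...]^1+.
Charge balance with fluoride (-1) requires 1 complex ion per 1 fluoride.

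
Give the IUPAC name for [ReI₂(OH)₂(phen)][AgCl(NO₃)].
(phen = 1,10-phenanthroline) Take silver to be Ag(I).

Both ions are complex: the cation is named first with the plain metal name, the anion second with the -ate form; each ion's ligands are alphabetised independently.
Ag is given as +1; the anion's ligand charges sum to -2, so the complex anion is 1−.
A 1:1 salt means the cation carries the equal and opposite charge, 1+.
Cation: ligand charges sum to -4; for the ion to be 1+, Re = +5.

dihydroxodiiodo(1,10-phenanthroline)rhenium(V) chloronitratoargentate(I)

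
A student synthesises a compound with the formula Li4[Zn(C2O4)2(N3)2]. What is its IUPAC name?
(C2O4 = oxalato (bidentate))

lithium diazidodioxalatozincate(II)

The 4 lithium counter-ions carry a total charge of +4, so each complex ion is 4−.
Ligand charges: 2×azido (-1 each), 2×oxalato (-2 each); total -6. So Zn + (-6) = 4−, giving Zn = +2.
The complex ion is anionic, so zinc takes the -ate form zincate(II).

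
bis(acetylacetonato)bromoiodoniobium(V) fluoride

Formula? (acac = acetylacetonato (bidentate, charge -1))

Ligands: 1 bromo (Br, -1), 1 iodo (I, -1), 2 acetylacetonato (acac, -1). Ligand charge sum = -4.
Charge balance with fluoride (-1) requires 1 complex ion per 1 fluoride.

[Nb(acac)2BrI]F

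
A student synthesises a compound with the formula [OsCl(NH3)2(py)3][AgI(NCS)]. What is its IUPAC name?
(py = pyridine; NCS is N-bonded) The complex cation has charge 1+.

diamminechlorotris(pyridine)osmium(II) iodoisothiocyanatoargentate(I)

The complex cation is given as 1+; its ligand charges sum to -1, so Os = +2.
A 1:1 salt means the anion carries the equal and opposite charge, 1−.
Anion: ligand charges sum to -2; for the ion to be 1−, Ag = +1.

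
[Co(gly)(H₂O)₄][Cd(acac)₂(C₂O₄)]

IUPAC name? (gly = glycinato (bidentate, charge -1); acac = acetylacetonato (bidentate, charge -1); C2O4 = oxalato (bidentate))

tetraaqua(glycinato)cobalt(III) bis(acetylacetonato)oxalatocadmate(II)

Cadmium is always +2 in its complexes; the anion's ligand charges sum to -4, so the complex anion is 2−.
A 1:1 salt means the cation carries the equal and opposite charge, 2+.
Cation: ligand charges sum to -1; for the ion to be 2+, Co = +3.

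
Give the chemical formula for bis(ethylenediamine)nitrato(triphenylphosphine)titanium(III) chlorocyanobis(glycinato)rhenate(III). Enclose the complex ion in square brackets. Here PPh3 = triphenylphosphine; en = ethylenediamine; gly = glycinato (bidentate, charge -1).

[Ti(en)2(NO3)(PPh3)][ReCl(CN)(gly)2]2

Cation [Ti…]: ligand charges -1, Ti(III) ⇒ ion charge 2+.
Anion [Re…]: ligand charges -4, Re(III) ⇒ ion charge 1−.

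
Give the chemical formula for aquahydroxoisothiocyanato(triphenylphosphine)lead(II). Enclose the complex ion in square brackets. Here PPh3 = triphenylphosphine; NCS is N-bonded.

Ligands: 1 triphenylphosphine (PPh3, neutral), 1 aqua (H2O, neutral), 1 isothiocyanato (NCS, -1), 1 hydroxo (OH, -1). Ligand charge sum = -2.
With Pb in oxidation state +2, the complex ion is [Pb...].

[Pb(H2O)(NCS)(OH)(PPh3)]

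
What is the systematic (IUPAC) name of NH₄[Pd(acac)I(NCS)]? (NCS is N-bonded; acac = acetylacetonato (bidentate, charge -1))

The 1 ammonium counter-ion carries a total charge of +1, so each complex ion is 1−.
Ligand charges: 1×isothiocyanato (-1 each), 1×iodo (-1 each), 1×acetylacetonato (-1 each); total -3. So Pd + (-3) = 1−, giving Pd = +2.
The complex ion is anionic, so palladium takes the -ate form palladate(II).

ammonium (acetylacetonato)iodoisothiocyanatopalladate(II)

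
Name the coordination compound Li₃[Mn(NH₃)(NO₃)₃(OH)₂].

lithium amminedihydroxotrinitratomanganate(II)

The 3 lithium counter-ions carry a total charge of +3, so each complex ion is 3−.
Ligand charges: 3×nitrato (-1 each), 1×ammine (neutral), 2×hydroxo (-1 each); total -5. So Mn + (-5) = 3−, giving Mn = +2.
Ligands are named alphabetically: ammine before hydroxo before nitrato.
The complex ion is anionic, so manganese takes the -ate form manganate(II).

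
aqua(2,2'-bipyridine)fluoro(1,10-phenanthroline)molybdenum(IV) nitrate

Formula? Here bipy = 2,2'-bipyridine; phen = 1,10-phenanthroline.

[Mo(bipy)F(H2O)(phen)](NO3)3

Ligands: 1 fluoro (F, -1), 1 2,2'-bipyridine (bipy, neutral), 1 aqua (H2O, neutral), 1 1,10-phenanthroline (phen, neutral). Ligand charge sum = -1.
With Mo in oxidation state +4, the complex ion is [Mo...]^3+.
Charge balance with nitrate (-1) requires 1 complex ion per 3 nitrate.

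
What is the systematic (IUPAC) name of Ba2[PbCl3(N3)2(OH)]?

The 2 barium counter-ions carry a total charge of +4, so each complex ion is 4−.
Ligand charges: 3×chloro (-1 each), 2×azido (-1 each), 1×hydroxo (-1 each); total -6. So Pb + (-6) = 4−, giving Pb = +2.
The complex ion is anionic, so lead takes the -ate form plumbate(II).

barium diazidotrichlorohydroxoplumbate(II)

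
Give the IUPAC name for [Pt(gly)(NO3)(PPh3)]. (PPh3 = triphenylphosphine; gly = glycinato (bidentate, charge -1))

There is no counter-ion, so the complex is neutral overall.
Ligand charges: 1×nitrato (-1 each), 1×triphenylphosphine (neutral), 1×glycinato (-1 each); total -2. So Pt + (-2) = 0, giving Pt = +2.
Ligands are named alphabetically: glycinato before nitrato before triphenylphosphine.

(glycinato)nitrato(triphenylphosphine)platinum(II)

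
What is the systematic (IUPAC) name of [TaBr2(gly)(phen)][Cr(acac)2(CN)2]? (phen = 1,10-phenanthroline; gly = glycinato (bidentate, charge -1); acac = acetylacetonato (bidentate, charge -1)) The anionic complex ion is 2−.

The complex anion is given as 2−; its ligand charges sum to -4, so Cr = +2.
A 1:1 salt means the cation carries the equal and opposite charge, 2+.
Cation: ligand charges sum to -3; for the ion to be 2+, Ta = +5.

dibromo(glycinato)(1,10-phenanthroline)tantalum(V) bis(acetylacetonato)dicyanochromate(II)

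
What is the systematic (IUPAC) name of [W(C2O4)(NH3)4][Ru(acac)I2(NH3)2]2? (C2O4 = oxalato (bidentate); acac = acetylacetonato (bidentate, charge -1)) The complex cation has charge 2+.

The complex cation is given as 2+; its ligand charges sum to -2, so W = +4.
With 2 anions per cation, each anion must be 2/2 = 1−.
Anion: ligand charges sum to -3; for the ion to be 1−, Ru = +2.

tetraammineoxalatotungsten(IV) (acetylacetonato)diamminediiodoruthenate(II)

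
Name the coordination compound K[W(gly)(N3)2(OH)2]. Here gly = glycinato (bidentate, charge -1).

potassium diazido(glycinato)dihydroxotungstate(IV)

The 1 potassium counter-ion carries a total charge of +1, so each complex ion is 1−.
Ligand charges: 2×azido (-1 each), 2×hydroxo (-1 each), 1×glycinato (-1 each); total -5. So W + (-5) = 1−, giving W = +4.
The complex ion is anionic, so tungsten takes the -ate form tungstate(IV).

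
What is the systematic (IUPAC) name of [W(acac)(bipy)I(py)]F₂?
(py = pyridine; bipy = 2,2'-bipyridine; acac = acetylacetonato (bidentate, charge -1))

The 2 fluoride counter-ions carry a total charge of -2, so each complex ion is 2+.
Ligand charges: 1×pyridine (neutral), 1×iodo (-1 each), 1×2,2'-bipyridine (neutral), 1×acetylacetonato (-1 each); total -2. So W + (-2) = 2+, giving W = +4.
Ligands are named alphabetically: acetylacetonato before bipyridine before iodo before pyridine.

(acetylacetonato)(2,2'-bipyridine)iodo(pyridine)tungsten(IV) fluoride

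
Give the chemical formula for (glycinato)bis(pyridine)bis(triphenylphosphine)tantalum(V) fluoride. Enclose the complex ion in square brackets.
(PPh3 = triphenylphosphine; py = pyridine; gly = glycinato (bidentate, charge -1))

Ligands: 2 triphenylphosphine (PPh3, neutral), 2 pyridine (py, neutral), 1 glycinato (gly, -1). Ligand charge sum = -1.
With Ta in oxidation state +5, the complex ion is [Ta...]^4+.
Charge balance with fluoride (-1) requires 1 complex ion per 4 fluoride.

[Ta(gly)(PPh3)2(py)2]F4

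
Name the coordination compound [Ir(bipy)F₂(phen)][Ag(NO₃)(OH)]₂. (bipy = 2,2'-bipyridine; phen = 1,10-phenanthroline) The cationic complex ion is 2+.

(2,2'-bipyridine)difluoro(1,10-phenanthroline)iridium(IV) hydroxonitratoargentate(I)

The complex cation is given as 2+; its ligand charges sum to -2, so Ir = +4.
With 2 anions per cation, each anion must be 2/2 = 1−.
Anion: ligand charges sum to -2; for the ion to be 1−, Ag = +1.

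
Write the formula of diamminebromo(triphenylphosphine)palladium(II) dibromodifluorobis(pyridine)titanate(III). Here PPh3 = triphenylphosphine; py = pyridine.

Cation [Pd…]: ligand charges -1, Pd(II) ⇒ ion charge 1+.
Anion [Ti…]: ligand charges -4, Ti(III) ⇒ ion charge 1−.

[PdBr(NH3)2(PPh3)][TiBr2F2(py)2]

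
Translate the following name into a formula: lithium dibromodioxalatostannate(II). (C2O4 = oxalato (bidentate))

Li4[SnBr2(C2O4)2]

Ligands: 2 bromo (Br, -1), 2 oxalato (C2O4, -2). Ligand charge sum = -6.
Charge balance with lithium (+1) requires 1 complex ion per 4 lithium.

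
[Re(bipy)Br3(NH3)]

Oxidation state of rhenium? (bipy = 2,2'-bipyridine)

No counter-ion: the bracketed complex is neutral.
Ligand charges: 1×NH3 neutral; 1×bipy neutral; 3×Br = -3; sum -3.
Re + (-3) = 0 ⇒ Re is +3.

+3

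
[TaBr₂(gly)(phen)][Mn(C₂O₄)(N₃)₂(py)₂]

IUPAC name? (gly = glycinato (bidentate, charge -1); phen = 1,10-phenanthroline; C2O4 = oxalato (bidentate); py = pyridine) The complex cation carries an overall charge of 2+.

dibromo(glycinato)(1,10-phenanthroline)tantalum(V) diazidooxalatobis(pyridine)manganate(II)

Both ions are complex: the cation is named first with the plain metal name, the anion second with the -ate form; each ion's ligands are alphabetised independently.
The complex cation is given as 2+; its ligand charges sum to -3, so Ta = +5.
A 1:1 salt means the anion carries the equal and opposite charge, 2−.
Anion: ligand charges sum to -4; for the ion to be 2−, Mn = +2.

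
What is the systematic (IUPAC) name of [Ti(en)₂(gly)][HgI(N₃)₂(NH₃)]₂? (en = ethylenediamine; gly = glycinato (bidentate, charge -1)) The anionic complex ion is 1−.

bis(ethylenediamine)(glycinato)titanium(III) amminediazidoiodomercurate(II)

Both ions are complex: the cation is named first with the plain metal name, the anion second with the -ate form; each ion's ligands are alphabetised independently.
The complex anion is given as 1−; its ligand charges sum to -3, so Hg = +2.
With 2 anions per cation, the cation must be 2×1 = 2+.
Cation: ligand charges sum to -1; for the ion to be 2+, Ti = +3.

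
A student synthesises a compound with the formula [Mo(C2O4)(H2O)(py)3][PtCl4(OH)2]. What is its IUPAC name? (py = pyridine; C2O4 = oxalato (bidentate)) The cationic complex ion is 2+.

aquaoxalatotris(pyridine)molybdenum(IV) tetrachlorodihydroxoplatinate(IV)

The complex cation is given as 2+; its ligand charges sum to -2, so Mo = +4.
A 1:1 salt means the anion carries the equal and opposite charge, 2−.
Anion: ligand charges sum to -6; for the ion to be 2−, Pt = +4.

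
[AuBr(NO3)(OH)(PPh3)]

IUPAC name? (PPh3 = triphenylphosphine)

bromohydroxonitrato(triphenylphosphine)gold(III)

There is no counter-ion, so the complex is neutral overall.
Ligand charges: 1×nitrato (-1 each), 1×bromo (-1 each), 1×hydroxo (-1 each), 1×triphenylphosphine (neutral); total -3. So Au + (-3) = 0, giving Au = +3.
Ligands are named alphabetically: bromo before hydroxo before nitrato before triphenylphosphine.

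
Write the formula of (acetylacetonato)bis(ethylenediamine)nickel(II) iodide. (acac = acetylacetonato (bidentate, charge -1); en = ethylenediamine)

[Ni(acac)(en)2]I

Ligands: 1 acetylacetonato (acac, -1), 2 ethylenediamine (en, neutral). Ligand charge sum = -1.
Charge balance with iodide (-1) requires 1 complex ion per 1 iodide.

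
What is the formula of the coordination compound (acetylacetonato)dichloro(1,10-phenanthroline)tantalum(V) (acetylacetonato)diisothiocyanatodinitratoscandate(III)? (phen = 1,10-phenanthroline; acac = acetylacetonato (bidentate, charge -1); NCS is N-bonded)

Cation [Ta…]: ligand charges -3, Ta(V) ⇒ ion charge 2+.
Anion [Sc…]: ligand charges -5, Sc(III) ⇒ ion charge 2−.
One 2+ cation balances one 2− anion.

[Ta(acac)Cl2(phen)][Sc(acac)(NCS)2(NO3)2]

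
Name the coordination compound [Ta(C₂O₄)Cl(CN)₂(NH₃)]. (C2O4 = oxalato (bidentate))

There is no counter-ion, so the complex is neutral overall.
Ligand charges: 1×chloro (-1 each), 1×oxalato (-2 each), 2×cyano (-1 each), 1×ammine (neutral); total -5. So Ta + (-5) = 0, giving Ta = +5.
Ligands are named alphabetically: ammine before chloro before cyano before oxalato.

amminechlorodicyanooxalatotantalum(V)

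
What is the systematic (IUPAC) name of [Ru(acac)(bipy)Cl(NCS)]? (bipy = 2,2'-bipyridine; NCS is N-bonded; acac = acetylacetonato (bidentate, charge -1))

There is no counter-ion, so the complex is neutral overall.
Ligand charges: 1×chloro (-1 each), 1×2,2'-bipyridine (neutral), 1×isothiocyanato (-1 each), 1×acetylacetonato (-1 each); total -3. So Ru + (-3) = 0, giving Ru = +3.
Ligands are named alphabetically: acetylacetonato before bipyridine before chloro before isothiocyanato.

(acetylacetonato)(2,2'-bipyridine)chloroisothiocyanatoruthenium(III)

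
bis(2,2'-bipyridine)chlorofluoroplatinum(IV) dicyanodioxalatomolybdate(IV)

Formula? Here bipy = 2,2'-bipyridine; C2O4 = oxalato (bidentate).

[Pt(bipy)2ClF][Mo(C2O4)2(CN)2]

Cation [Pt…]: ligand charges -2, Pt(IV) ⇒ ion charge 2+.
Anion [Mo…]: ligand charges -6, Mo(IV) ⇒ ion charge 2−.
One 2+ cation balances one 2− anion.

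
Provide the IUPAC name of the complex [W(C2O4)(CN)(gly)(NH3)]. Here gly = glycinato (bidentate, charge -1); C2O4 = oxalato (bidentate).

amminecyano(glycinato)oxalatotungsten(IV)

There is no counter-ion, so the complex is neutral overall.
Ligand charges: 1×ammine (neutral), 1×cyano (-1 each), 1×glycinato (-1 each), 1×oxalato (-2 each); total -4. So W + (-4) = 0, giving W = +4.
Ligands are named alphabetically: ammine before cyano before glycinato before oxalato.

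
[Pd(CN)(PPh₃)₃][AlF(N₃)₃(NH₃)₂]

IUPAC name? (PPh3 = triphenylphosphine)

Aluminium is always +3 in its complexes; the anion's ligand charges sum to -4, so the complex anion is 1−.
A 1:1 salt means the cation carries the equal and opposite charge, 1+.
Cation: ligand charges sum to -1; for the ion to be 1+, Pd = +2.

cyanotris(triphenylphosphine)palladium(II) diamminetriazidofluoroaluminate(III)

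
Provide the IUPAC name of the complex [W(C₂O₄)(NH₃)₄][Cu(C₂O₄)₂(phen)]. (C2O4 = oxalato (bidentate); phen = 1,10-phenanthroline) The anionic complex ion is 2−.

tetraammineoxalatotungsten(IV) dioxalato(1,10-phenanthroline)cuprate(II)

The complex anion is given as 2−; its ligand charges sum to -4, so Cu = +2.
A 1:1 salt means the cation carries the equal and opposite charge, 2+.
Cation: ligand charges sum to -2; for the ion to be 2+, W = +4.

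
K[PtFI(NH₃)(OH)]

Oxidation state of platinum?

1 potassium outside the brackets (+1 each) → the complex ion is 1−.
Ligand charges: 1×F = -1; 1×I = -1; 1×OH = -1; 1×NH3 neutral; sum -3.
Pt + (-3) = 1− ⇒ Pt is +2.

+2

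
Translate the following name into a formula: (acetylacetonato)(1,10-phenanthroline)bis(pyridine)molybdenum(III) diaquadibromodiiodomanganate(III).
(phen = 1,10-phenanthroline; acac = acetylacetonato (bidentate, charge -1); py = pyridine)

[Mo(acac)(phen)(py)2][MnBr2(H2O)2I2]2

Cation [Mo…]: ligand charges -1, Mo(III) ⇒ ion charge 2+.
Anion [Mn…]: ligand charges -4, Mn(III) ⇒ ion charge 1−.
One 2+ cation requires 2 of the 1− anion.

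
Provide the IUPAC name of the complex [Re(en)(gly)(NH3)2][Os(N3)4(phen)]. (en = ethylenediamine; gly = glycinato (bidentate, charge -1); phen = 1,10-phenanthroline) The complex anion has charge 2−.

The complex anion is given as 2−; its ligand charges sum to -4, so Os = +2.
A 1:1 salt means the cation carries the equal and opposite charge, 2+.
Cation: ligand charges sum to -1; for the ion to be 2+, Re = +3.

diammine(ethylenediamine)(glycinato)rhenium(III) tetraazido(1,10-phenanthroline)osmate(II)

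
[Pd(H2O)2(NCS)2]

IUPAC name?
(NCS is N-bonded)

There is no counter-ion, so the complex is neutral overall.
Ligand charges: 2×isothiocyanato (-1 each), 2×aqua (neutral); total -2. So Pd + (-2) = 0, giving Pd = +2.
Ligands are named alphabetically: aqua before isothiocyanato.

diaquadiisothiocyanatopalladium(II)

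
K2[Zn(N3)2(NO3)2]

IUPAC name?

The 2 potassium counter-ions carry a total charge of +2, so each complex ion is 2−.
Ligand charges: 2×azido (-1 each), 2×nitrato (-1 each); total -4. So Zn + (-4) = 2−, giving Zn = +2.
Ligands are named alphabetically: azido before nitrato.
The complex ion is anionic, so zinc takes the -ate form zincate(II).

potassium diazidodinitratozincate(II)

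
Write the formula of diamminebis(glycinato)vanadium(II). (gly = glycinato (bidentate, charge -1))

Ligands: 2 ammine (NH3, neutral), 2 glycinato (gly, -1). Ligand charge sum = -2.
With V in oxidation state +2, the complex ion is [V...].

[V(gly)2(NH3)2]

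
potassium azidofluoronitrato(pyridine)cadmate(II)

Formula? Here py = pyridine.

Ligands: 1 pyridine (py, neutral), 1 fluoro (F, -1), 1 azido (N3, -1), 1 nitrato (NO3, -1). Ligand charge sum = -3.
With Cd in oxidation state +2, the complex ion is [Cd...]^1−.
Charge balance with potassium (+1) requires 1 complex ion per 1 potassium.

K[CdF(N3)(NO3)(py)]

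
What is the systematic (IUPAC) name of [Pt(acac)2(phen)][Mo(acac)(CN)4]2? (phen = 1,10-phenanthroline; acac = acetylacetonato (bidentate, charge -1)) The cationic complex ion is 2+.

The complex cation is given as 2+; its ligand charges sum to -2, so Pt = +4.
With 2 anions per cation, each anion must be 2/2 = 1−.
Anion: ligand charges sum to -5; for the ion to be 1−, Mo = +4.

bis(acetylacetonato)(1,10-phenanthroline)platinum(IV) (acetylacetonato)tetracyanomolybdate(IV)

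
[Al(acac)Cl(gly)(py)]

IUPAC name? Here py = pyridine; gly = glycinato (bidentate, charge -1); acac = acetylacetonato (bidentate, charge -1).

(acetylacetonato)chloro(glycinato)(pyridine)aluminium(III)

There is no counter-ion, so the complex is neutral overall.
Ligand charges: 1×chloro (-1 each), 1×pyridine (neutral), 1×glycinato (-1 each), 1×acetylacetonato (-1 each); total -3. So Al + (-3) = 0, giving Al = +3.
Ligands are named alphabetically: acetylacetonato before chloro before glycinato before pyridine.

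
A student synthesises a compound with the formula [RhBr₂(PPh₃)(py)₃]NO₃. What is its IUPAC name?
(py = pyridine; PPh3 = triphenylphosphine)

The 1 nitrate counter-ion carries a total charge of -1, so each complex ion is 1+.
Ligand charges: 3×pyridine (neutral), 1×triphenylphosphine (neutral), 2×bromo (-1 each); total -2. So Rh + (-2) = 1+, giving Rh = +3.
Ligands are named alphabetically: bromo before pyridine before triphenylphosphine.

dibromotris(pyridine)(triphenylphosphine)rhodium(III) nitrate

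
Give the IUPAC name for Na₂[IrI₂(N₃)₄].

sodium tetraazidodiiodoiridate(IV)

The 2 sodium counter-ions carry a total charge of +2, so each complex ion is 2−.
Ligand charges: 4×azido (-1 each), 2×iodo (-1 each); total -6. So Ir + (-6) = 2−, giving Ir = +4.
Ligands are named alphabetically: azido before iodo.
The complex ion is anionic, so iridium takes the -ate form iridate(IV).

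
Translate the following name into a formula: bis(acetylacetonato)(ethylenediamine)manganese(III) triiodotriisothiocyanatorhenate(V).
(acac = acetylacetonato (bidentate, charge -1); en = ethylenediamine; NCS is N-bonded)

[Mn(acac)2(en)][ReI3(NCS)3]

Cation [Mn…]: ligand charges -2, Mn(III) ⇒ ion charge 1+.
Anion [Re…]: ligand charges -6, Re(V) ⇒ ion charge 1−.
One 1+ cation balances one 1− anion.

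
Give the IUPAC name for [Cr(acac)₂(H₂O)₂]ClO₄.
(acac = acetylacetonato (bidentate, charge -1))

bis(acetylacetonato)diaquachromium(III) perchlorate

The 1 perchlorate counter-ion carries a total charge of -1, so each complex ion is 1+.
Ligand charges: 2×acetylacetonato (-1 each), 2×aqua (neutral); total -2. So Cr + (-2) = 1+, giving Cr = +3.
Ligands are named alphabetically: acetylacetonato before aqua.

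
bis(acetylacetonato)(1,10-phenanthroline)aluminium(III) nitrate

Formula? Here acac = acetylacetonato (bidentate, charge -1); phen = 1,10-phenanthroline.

[Al(acac)2(phen)]NO3

Ligands: 2 acetylacetonato (acac, -1), 1 1,10-phenanthroline (phen, neutral). Ligand charge sum = -2.
With Al in oxidation state +3, the complex ion is [Al...]^1+.
Charge balance with nitrate (-1) requires 1 complex ion per 1 nitrate.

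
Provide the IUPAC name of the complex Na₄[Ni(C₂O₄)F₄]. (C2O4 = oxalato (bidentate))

sodium tetrafluorooxalatonickelate(II)

The 4 sodium counter-ions carry a total charge of +4, so each complex ion is 4−.
Ligand charges: 1×oxalato (-2 each), 4×fluoro (-1 each); total -6. So Ni + (-6) = 4−, giving Ni = +2.
The complex ion is anionic, so nickel takes the -ate form nickelate(II).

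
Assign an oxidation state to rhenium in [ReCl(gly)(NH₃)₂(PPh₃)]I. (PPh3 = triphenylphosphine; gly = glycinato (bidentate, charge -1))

1 iodide outside the brackets (-1 each) → the complex ion is 1+.
Ligand charges: 1×PPh3 neutral; 2×NH3 neutral; 1×gly = -1; 1×Cl = -1; sum -2.
Re + (-2) = 1+ ⇒ Re is +3.

+3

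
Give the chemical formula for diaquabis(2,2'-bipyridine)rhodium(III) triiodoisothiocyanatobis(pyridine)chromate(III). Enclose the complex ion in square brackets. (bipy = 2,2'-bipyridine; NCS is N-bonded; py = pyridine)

Cation [Rh…]: ligand charges 0, Rh(III) ⇒ ion charge 3+.
Anion [Cr…]: ligand charges -4, Cr(III) ⇒ ion charge 1−.
One 3+ cation requires 3 of the 1− anion.

[Rh(bipy)2(H2O)2][CrI3(NCS)(py)2]3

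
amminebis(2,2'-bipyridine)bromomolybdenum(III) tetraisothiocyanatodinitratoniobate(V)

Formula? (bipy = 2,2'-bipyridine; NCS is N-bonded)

[Mo(bipy)2Br(NH3)][Nb(NCS)4(NO3)2]2

Cation [Mo…]: ligand charges -1, Mo(III) ⇒ ion charge 2+.
Anion [Nb…]: ligand charges -6, Nb(V) ⇒ ion charge 1−.
One 2+ cation requires 2 of the 1− anion.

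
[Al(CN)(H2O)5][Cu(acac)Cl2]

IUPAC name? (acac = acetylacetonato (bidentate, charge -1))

pentaaquacyanoaluminium(III) (acetylacetonato)dichlorocuprate(I)

Both ions are complex: the cation is named first with the plain metal name, the anion second with the -ate form; each ion's ligands are alphabetised independently.
Aluminium is always +3 in its complexes; the cation's ligand charges sum to -1, so the complex cation is 2+.
A 1:1 salt means the anion carries the equal and opposite charge, 2−.
Anion: ligand charges sum to -3; for the ion to be 2−, Cu = +1.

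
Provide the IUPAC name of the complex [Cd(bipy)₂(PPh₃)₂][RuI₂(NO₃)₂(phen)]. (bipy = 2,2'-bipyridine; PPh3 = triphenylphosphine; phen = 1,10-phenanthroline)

bis(2,2'-bipyridine)bis(triphenylphosphine)cadmium(II) diiododinitrato(1,10-phenanthroline)ruthenate(II)

Cadmium is always +2 in its complexes; the cation's ligand charges sum to 0, so the complex cation is 2+.
A 1:1 salt means the anion carries the equal and opposite charge, 2−.
Anion: ligand charges sum to -4; for the ion to be 2−, Ru = +2.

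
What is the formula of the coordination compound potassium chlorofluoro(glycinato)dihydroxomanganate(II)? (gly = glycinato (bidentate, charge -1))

Ligands: 1 fluoro (F, -1), 2 hydroxo (OH, -1), 1 chloro (Cl, -1), 1 glycinato (gly, -1). Ligand charge sum = -5.
With Mn in oxidation state +2, the complex ion is [Mn...]^3−.
Charge balance with potassium (+1) requires 1 complex ion per 3 potassium.

K3[MnClF(gly)(OH)2]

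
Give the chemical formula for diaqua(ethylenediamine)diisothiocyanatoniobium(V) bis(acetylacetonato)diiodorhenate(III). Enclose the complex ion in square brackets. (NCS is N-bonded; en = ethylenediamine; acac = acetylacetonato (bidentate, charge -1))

Cation [Nb…]: ligand charges -2, Nb(V) ⇒ ion charge 3+.
Anion [Re…]: ligand charges -4, Re(III) ⇒ ion charge 1−.
One 3+ cation requires 3 of the 1− anion.

[Nb(en)(H2O)2(NCS)2][Re(acac)2I2]3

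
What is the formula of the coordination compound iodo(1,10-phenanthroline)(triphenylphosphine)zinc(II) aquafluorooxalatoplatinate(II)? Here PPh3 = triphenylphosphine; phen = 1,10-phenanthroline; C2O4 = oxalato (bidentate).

[ZnI(phen)(PPh3)][Pt(C2O4)F(H2O)]

Cation [Zn…]: ligand charges -1, Zn(II) ⇒ ion charge 1+.
Anion [Pt…]: ligand charges -3, Pt(II) ⇒ ion charge 1−.
One 1+ cation balances one 1− anion.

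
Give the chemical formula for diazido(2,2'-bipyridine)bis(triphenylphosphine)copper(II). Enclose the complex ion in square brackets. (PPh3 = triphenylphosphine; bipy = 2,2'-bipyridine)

Ligands: 2 triphenylphosphine (PPh3, neutral), 2 azido (N3, -1), 1 2,2'-bipyridine (bipy, neutral). Ligand charge sum = -2.
With Cu in oxidation state +2, the complex ion is [Cu...].

[Cu(bipy)(N3)2(PPh3)2]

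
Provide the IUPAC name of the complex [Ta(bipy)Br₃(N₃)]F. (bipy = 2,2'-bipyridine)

The 1 fluoride counter-ion carries a total charge of -1, so each complex ion is 1+.
Ligand charges: 1×azido (-1 each), 3×bromo (-1 each), 1×2,2'-bipyridine (neutral); total -4. So Ta + (-4) = 1+, giving Ta = +5.
Ligands are named alphabetically: azido before bipyridine before bromo.

azido(2,2'-bipyridine)tribromotantalum(V) fluoride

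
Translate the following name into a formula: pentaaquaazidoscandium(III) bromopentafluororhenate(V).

[Sc(H2O)5(N3)][ReBrF5]2

Cation [Sc…]: ligand charges -1, Sc(III) ⇒ ion charge 2+.
Anion [Re…]: ligand charges -6, Re(V) ⇒ ion charge 1−.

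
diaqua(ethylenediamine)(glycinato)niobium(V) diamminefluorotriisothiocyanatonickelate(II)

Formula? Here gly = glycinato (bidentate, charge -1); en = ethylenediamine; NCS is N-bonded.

Cation [Nb…]: ligand charges -1, Nb(V) ⇒ ion charge 4+.
Anion [Ni…]: ligand charges -4, Ni(II) ⇒ ion charge 2−.
One 4+ cation requires 2 of the 2− anion.

[Nb(en)(gly)(H2O)2][NiF(NCS)3(NH3)2]2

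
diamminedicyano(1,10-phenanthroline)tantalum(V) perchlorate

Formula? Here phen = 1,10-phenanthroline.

Ligands: 2 cyano (CN, -1), 1 1,10-phenanthroline (phen, neutral), 2 ammine (NH3, neutral). Ligand charge sum = -2.
With Ta in oxidation state +5, the complex ion is [Ta...]^3+.
Charge balance with perchlorate (-1) requires 1 complex ion per 3 perchlorate.

[Ta(CN)2(NH3)2(phen)](ClO4)3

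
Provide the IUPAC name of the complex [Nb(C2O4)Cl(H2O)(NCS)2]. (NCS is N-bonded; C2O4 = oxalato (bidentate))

There is no counter-ion, so the complex is neutral overall.
Ligand charges: 1×chloro (-1 each), 1×aqua (neutral), 2×isothiocyanato (-1 each), 1×oxalato (-2 each); total -5. So Nb + (-5) = 0, giving Nb = +5.
Ligands are named alphabetically: aqua before chloro before isothiocyanato before oxalato.

aquachlorodiisothiocyanatooxalatoniobium(V)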